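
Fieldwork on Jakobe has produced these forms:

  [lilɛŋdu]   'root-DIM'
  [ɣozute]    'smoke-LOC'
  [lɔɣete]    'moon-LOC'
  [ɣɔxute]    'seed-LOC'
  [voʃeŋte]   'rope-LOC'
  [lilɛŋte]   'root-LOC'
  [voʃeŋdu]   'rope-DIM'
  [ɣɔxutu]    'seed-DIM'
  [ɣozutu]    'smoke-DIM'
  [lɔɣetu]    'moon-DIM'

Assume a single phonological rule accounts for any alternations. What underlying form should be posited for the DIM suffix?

/-du/

The DIM suffix surfaces as [-du] and [-tu], depending on the final segment of the stem.
By contrast the LOC suffix keeps its initial [t] throughout — that segment must be underlying.
The DIM suffix is therefore /-du/ underlyingly, with post-vocalic devoicing: voiced stops become voiceless after a vowel.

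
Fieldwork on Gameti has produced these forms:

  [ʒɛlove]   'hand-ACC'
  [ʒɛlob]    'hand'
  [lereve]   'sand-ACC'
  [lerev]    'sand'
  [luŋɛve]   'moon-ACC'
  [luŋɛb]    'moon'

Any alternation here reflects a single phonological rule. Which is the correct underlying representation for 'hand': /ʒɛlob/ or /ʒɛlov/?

'hand' shows [v] ~ [b] at the end of the stem ([ʒɛlove] vs [ʒɛlob]).
Compare 'sand', with invariant [v] in [lereve] and [lerev]: an analysis with underlying /v/ and a rule producing [b] in isolation would wrongly predict alternation here too.
So /b/ is underlying, and a rule of intervocalic spirantization — voiced stops become fricatives between vowels — gives [v].

/ʒɛlob/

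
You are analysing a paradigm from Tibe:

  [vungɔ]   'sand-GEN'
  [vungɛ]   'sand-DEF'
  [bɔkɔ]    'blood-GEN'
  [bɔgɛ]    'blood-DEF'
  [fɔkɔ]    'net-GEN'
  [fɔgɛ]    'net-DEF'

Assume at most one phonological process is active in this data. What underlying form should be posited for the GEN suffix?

/-kɔ/

The GEN morpheme has two allomorphs, [-gɔ] and [-kɔ].
By contrast the DEF suffix keeps its initial [g] throughout — that segment must be underlying.
So the underlying form is /-kɔ/, and voiceless stops become voiced after a nasal.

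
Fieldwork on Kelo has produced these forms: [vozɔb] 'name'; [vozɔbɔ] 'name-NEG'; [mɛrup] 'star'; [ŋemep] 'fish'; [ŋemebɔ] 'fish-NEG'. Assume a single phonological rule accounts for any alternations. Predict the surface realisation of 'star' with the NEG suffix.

[mɛrubɔ]

The root 'fish' surfaces as [ŋemep] and [ŋemebɔ], with a stem-final [p] ~ [b] alternation.
The stem 'name' ([vozɔb], [vozɔbɔ]) shows [b] unchanged in both environments, so [b] cannot be basic with [p] derived in isolation.
The underlying segment must be /p/; voiceless stops become voiced between vowels, yielding [b] there.
The one attested form of 'star', [mɛrup], shows underlying /mɛrup/. Applying the same rule between vowels gives [mɛrubɔ].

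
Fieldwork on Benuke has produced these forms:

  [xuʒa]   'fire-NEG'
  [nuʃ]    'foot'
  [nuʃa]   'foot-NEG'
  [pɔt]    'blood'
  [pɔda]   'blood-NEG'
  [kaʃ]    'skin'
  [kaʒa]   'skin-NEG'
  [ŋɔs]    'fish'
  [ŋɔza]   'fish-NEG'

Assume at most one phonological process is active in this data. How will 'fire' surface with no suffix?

In [kaʃ] and [kaʒa] the final segment of 'skin' alternates: [ʃ] ~ [ʒ].
But 'foot' keeps [ʃ] in both environments ([nuʃ], [nuʃa]), so there is no rule changing /ʃ/ to [ʒ] before the NEG suffix.
The alternation reflects word-final obstruent devoicing: voiced obstruents become voiceless word-finally. /ʒ/ is underlying.
From [xuʒa] the stem 'fire' is /xuʒ/; word-finally this yields [xuʃ].

[xuʃ]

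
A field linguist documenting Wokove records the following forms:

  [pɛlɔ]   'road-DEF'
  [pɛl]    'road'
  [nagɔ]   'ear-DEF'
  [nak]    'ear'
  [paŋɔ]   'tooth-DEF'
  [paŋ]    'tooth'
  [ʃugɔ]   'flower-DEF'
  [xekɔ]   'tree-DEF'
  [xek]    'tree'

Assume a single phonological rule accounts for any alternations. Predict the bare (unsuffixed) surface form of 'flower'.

[ʃuk]

'ear' shows [g] ~ [k] at the end of the stem ([nagɔ] vs [nak]).
The stem 'tree' ([xekɔ], [xek]) shows [k] unchanged in both environments, so [k] cannot be basic with [g] derived before the DEF suffix.
The underlying segment must be /g/; voiced obstruents become voiceless word-finally, yielding [k] there.
The one attested form of 'flower', [ʃugɔ], shows underlying /ʃug/. Applying the same rule word-finally gives [ʃuk].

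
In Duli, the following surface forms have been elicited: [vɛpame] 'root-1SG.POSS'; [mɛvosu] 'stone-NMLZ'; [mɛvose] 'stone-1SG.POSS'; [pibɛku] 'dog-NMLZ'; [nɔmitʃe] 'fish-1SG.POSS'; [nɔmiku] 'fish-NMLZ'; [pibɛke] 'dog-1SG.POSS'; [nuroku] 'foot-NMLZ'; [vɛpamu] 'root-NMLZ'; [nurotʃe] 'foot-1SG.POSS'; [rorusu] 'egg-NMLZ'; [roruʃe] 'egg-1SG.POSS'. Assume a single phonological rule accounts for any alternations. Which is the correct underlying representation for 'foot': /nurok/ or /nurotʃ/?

/nurotʃ/

The stem for 'foot' ends in [tʃ] in [nurotʃe] but [k] in [nuroku].
If /k/ were underlying and a rule turned it into [tʃ] before the 1SG.POSS suffix, 'dog' would also alternate; but it has [k] in both [pibɛke] and [pibɛku].
So /tʃ/ is underlying, and a rule of depalatalization — palato-alveolar /tʃ/ and /ʃ/ become [k] and [s] when no front vowel follows — gives [k].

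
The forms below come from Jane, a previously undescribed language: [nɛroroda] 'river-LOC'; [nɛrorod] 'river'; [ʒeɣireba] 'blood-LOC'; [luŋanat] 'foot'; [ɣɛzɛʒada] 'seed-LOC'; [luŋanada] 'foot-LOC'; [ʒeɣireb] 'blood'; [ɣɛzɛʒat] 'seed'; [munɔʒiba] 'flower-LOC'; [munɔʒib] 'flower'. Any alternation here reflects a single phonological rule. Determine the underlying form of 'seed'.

/ɣɛzɛʒat/

The root 'seed' surfaces as [ɣɛzɛʒada] and [ɣɛzɛʒat], with a stem-final [d] ~ [t] alternation.
But 'river' keeps [d] in both environments ([nɛroroda], [nɛrorod]), so there is no rule changing /d/ to [t] in isolation.
So /t/ is underlying, and a rule of intervocalic voicing — voiceless stops become voiced between vowels — gives [d].
The underlying form of 'seed' is therefore /ɣɛzɛʒat/.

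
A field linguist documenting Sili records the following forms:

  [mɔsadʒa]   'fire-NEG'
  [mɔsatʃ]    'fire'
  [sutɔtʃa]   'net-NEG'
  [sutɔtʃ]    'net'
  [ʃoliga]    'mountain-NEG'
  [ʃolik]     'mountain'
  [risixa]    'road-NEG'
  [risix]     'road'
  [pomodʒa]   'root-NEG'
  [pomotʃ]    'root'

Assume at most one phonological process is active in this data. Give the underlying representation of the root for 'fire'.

'fire' shows [dʒ] ~ [tʃ] at the end of the stem ([mɔsadʒa] vs [mɔsatʃ]).
Compare 'net', with invariant [tʃ] in [sutɔtʃa] and [sutɔtʃ]: an analysis with underlying /tʃ/ and a rule producing [dʒ] before the NEG suffix would wrongly predict alternation here too.
So /dʒ/ is underlying, and a rule of word-final obstruent devoicing — voiced obstruents become voiceless word-finally — gives [tʃ].
The underlying form of 'fire' is therefore /mɔsadʒ/.

/mɔsadʒ/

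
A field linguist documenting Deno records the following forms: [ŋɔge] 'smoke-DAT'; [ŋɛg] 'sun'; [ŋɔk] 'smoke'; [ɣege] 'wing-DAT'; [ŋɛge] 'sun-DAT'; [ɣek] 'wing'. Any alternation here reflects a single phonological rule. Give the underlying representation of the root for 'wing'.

/ɣek/

The stem for 'wing' ends in [g] in [ɣege] but [k] in [ɣek].
Compare 'sun', with invariant [g] in [ŋɛge] and [ŋɛg]: an analysis with underlying /g/ and a rule producing [k] in isolation would wrongly predict alternation here too.
So /k/ is underlying, and a rule of intervocalic voicing — voiceless stops become voiced between vowels — gives [g].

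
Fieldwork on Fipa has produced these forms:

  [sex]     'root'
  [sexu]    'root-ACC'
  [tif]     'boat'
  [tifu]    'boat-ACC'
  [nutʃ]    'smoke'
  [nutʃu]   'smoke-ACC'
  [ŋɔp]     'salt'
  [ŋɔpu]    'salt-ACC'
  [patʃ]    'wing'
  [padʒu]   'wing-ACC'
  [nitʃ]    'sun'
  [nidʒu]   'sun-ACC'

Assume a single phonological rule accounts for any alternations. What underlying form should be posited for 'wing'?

/padʒ/

The root 'wing' surfaces as [patʃ] and [padʒu], with a stem-final [tʃ] ~ [dʒ] alternation.
But 'smoke' keeps [tʃ] in both environments ([nutʃ], [nutʃu]), so there is no rule changing /tʃ/ to [dʒ] before the ACC suffix.
So /dʒ/ is underlying, and a rule of word-final obstruent devoicing — voiced obstruents become voiceless word-finally — gives [tʃ].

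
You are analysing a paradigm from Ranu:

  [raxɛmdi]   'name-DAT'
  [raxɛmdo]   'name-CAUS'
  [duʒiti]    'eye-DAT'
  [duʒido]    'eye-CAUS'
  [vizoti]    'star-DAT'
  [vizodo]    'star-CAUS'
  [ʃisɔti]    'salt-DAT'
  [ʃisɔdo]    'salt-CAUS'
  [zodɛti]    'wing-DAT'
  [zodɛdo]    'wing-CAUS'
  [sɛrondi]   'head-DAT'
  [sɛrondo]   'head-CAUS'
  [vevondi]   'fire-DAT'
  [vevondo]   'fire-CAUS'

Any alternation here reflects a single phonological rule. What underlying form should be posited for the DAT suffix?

The DAT suffix surfaces as [-di] and [-ti], depending on the final segment of the stem.
By contrast the CAUS suffix keeps its initial [d] throughout — that segment must be underlying.
The DAT suffix is therefore /-ti/ underlyingly, with post-nasal voicing: voiceless stops become voiced after a nasal.

/-ti/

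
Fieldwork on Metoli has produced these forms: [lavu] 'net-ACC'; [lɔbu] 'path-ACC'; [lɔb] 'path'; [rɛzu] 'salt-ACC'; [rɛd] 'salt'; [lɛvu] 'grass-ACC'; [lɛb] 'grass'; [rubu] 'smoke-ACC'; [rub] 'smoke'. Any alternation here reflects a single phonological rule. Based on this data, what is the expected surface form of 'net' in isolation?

In [lɛvu] and [lɛb] the final segment of 'grass' alternates: [v] ~ [b].
But 'path' keeps [b] in both environments ([lɔbu], [lɔb]), so there is no rule changing /b/ to [v] before the ACC suffix.
Therefore /v/ is basic and [b] is derived by word-final hardening (voiced fricatives become stops word-finally).
The one attested form of 'net', [lavu], shows underlying /lav/. Applying the same rule word-finally gives [lab].

[lab]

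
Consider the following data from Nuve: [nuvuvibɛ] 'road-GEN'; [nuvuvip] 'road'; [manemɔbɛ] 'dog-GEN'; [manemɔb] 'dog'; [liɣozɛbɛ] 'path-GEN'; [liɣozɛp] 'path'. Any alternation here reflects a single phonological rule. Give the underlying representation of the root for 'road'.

The root 'road' surfaces as [nuvuvibɛ] and [nuvuvip], with a stem-final [b] ~ [p] alternation.
The stem 'dog' ([manemɔbɛ], [manemɔb]) shows [b] unchanged in both environments, so [b] cannot be basic with [p] derived in isolation.
So /p/ is underlying, and a rule of intervocalic voicing — voiceless stops become voiced between vowels — gives [b].
The underlying form of 'road' is therefore /nuvuvip/.

/nuvuvip/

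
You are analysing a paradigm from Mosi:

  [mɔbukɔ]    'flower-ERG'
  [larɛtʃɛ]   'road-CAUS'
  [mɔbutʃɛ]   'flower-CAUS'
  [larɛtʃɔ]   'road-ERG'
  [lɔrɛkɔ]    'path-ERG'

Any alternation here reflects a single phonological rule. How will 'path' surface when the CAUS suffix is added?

[lɔrɛtʃɛ]

In [mɔbutʃɛ] and [mɔbukɔ] the final segment of 'flower' alternates: [tʃ] ~ [k].
Compare 'road', with invariant [tʃ] in [larɛtʃɛ] and [larɛtʃɔ]: an analysis with underlying /tʃ/ and a rule producing [k] before the ERG suffix would wrongly predict alternation here too.
Therefore /k/ is basic and [tʃ] is derived by palatalization before a front vowel (/k/ becomes palato-alveolar [tʃ] before a front vowel).
The one attested form of 'path', [lɔrɛkɔ], shows underlying /lɔrɛk/. Applying the same rule before a front vowel gives [lɔrɛtʃɛ].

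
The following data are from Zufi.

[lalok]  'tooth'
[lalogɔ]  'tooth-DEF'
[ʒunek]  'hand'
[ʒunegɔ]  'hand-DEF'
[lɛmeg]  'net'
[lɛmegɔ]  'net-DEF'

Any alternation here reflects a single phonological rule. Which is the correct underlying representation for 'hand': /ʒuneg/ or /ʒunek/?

'hand' shows [k] ~ [g] at the end of the stem ([ʒunek] vs [ʒunegɔ]).
The stem 'net' ([lɛmeg], [lɛmegɔ]) shows [g] unchanged in both environments, so [g] cannot be basic with [k] derived in isolation.
The underlying segment must be /k/; voiceless stops become voiced between vowels, yielding [g] there.

/ʒunek/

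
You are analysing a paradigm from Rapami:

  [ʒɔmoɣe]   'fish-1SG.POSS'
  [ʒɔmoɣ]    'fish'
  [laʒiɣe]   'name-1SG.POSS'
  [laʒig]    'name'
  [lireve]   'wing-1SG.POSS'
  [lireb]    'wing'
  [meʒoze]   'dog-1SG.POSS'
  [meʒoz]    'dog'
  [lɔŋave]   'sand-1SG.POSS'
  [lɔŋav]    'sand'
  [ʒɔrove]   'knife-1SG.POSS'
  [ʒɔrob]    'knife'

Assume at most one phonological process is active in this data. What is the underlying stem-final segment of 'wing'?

In [lireve] and [lireb] the final segment of 'wing' alternates: [v] ~ [b].
The stem 'sand' ([lɔŋave], [lɔŋav]) shows [v] unchanged in both environments, so [v] cannot be basic with [b] derived in isolation.
So /b/ is underlying, and a rule of intervocalic spirantization — voiced stops become fricatives between vowels — gives [v].

/b/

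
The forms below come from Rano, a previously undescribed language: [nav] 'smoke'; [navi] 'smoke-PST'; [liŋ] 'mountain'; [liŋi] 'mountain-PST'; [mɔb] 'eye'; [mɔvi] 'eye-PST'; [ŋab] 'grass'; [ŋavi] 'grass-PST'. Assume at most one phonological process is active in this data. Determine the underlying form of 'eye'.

/mɔb/

In [mɔb] and [mɔvi] the final segment of 'eye' alternates: [b] ~ [v].
If /v/ were underlying and a rule turned it into [b] in isolation, 'smoke' would also alternate; but it has [v] in both [nav] and [navi].
So /b/ is underlying, and a rule of intervocalic spirantization — voiced stops become fricatives between vowels — gives [v].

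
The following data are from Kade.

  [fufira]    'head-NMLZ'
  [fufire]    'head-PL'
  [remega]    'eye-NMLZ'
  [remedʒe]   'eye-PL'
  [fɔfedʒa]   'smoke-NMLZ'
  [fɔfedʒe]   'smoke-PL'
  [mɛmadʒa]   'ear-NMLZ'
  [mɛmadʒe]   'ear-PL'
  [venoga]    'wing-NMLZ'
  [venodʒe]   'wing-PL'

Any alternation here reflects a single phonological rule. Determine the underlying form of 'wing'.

/venog/

'wing' shows [g] ~ [dʒ] at the end of the stem ([venoga] vs [venodʒe]).
Compare 'ear', with invariant [dʒ] in [mɛmadʒa] and [mɛmadʒe]: an analysis with underlying /dʒ/ and a rule producing [g] before the NMLZ suffix would wrongly predict alternation here too.
The underlying segment must be /g/; /g/ becomes palato-alveolar [dʒ] before a front vowel, yielding [dʒ] there.
So 'wing' = /venog/.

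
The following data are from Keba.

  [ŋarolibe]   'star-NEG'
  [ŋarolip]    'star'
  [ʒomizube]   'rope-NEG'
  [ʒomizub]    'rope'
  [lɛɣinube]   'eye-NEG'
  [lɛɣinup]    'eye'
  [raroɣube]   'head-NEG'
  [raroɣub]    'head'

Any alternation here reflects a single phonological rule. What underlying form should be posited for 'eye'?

/lɛɣinup/

'eye' shows [b] ~ [p] at the end of the stem ([lɛɣinube] vs [lɛɣinup]).
Compare 'head', with invariant [b] in [raroɣube] and [raroɣub]: an analysis with underlying /b/ and a rule producing [p] in isolation would wrongly predict alternation here too.
The alternation reflects intervocalic voicing: voiceless stops become voiced between vowels. /p/ is underlying.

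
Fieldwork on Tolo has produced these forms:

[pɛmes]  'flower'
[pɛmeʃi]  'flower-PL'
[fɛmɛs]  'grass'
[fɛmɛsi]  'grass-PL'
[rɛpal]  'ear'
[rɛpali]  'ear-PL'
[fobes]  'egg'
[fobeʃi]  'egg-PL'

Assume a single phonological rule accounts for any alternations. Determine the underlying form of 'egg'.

The root 'egg' surfaces as [fobes] and [fobeʃi], with a stem-final [s] ~ [ʃ] alternation.
Compare 'grass', with invariant [s] in [fɛmɛs] and [fɛmɛsi]: an analysis with underlying /s/ and a rule producing [ʃ] before the PL suffix would wrongly predict alternation here too.
The underlying segment must be /ʃ/; palato-alveolar /ʃ/ becomes [s] when no front vowel follows, yielding [s] there.
The underlying form of 'egg' is therefore /fobeʃ/.

/fobeʃ/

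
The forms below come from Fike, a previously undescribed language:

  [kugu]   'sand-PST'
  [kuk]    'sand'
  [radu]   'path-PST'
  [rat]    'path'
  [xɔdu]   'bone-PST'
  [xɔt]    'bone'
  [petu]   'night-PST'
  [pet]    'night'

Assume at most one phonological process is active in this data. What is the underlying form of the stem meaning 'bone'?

The stem for 'bone' ends in [d] in [xɔdu] but [t] in [xɔt].
Compare 'night', with invariant [t] in [petu] and [pet]: an analysis with underlying /t/ and a rule producing [d] before the PST suffix would wrongly predict alternation here too.
The underlying segment must be /d/; voiced obstruents become voiceless word-finally, yielding [t] there.
The underlying form of 'bone' is therefore /xɔd/.

/xɔd/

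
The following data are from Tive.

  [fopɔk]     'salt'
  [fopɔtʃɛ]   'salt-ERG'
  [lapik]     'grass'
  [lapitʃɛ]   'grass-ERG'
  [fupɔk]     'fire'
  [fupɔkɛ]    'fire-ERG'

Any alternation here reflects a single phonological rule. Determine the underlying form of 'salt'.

/fopɔtʃ/

In [fopɔk] and [fopɔtʃɛ] the final segment of 'salt' alternates: [k] ~ [tʃ].
But 'fire' keeps [k] in both environments ([fupɔk], [fupɔkɛ]), so there is no rule changing /k/ to [tʃ] before the ERG suffix.
The alternation reflects depalatalization: palato-alveolar /tʃ/ becomes [k] when no front vowel follows. /tʃ/ is underlying.
The underlying form of 'salt' is therefore /fopɔtʃ/.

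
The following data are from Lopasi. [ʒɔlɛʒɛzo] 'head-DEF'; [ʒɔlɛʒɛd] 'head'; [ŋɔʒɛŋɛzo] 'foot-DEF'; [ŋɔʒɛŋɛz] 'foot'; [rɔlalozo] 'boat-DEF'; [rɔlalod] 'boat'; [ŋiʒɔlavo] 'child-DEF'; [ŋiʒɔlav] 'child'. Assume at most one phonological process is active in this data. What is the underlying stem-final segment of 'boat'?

/d/

'boat' shows [z] ~ [d] at the end of the stem ([rɔlalozo] vs [rɔlalod]).
If /z/ were underlying and a rule turned it into [d] in isolation, 'foot' would also alternate; but it has [z] in both [ŋɔʒɛŋɛzo] and [ŋɔʒɛŋɛz].
So /d/ is underlying, and a rule of intervocalic spirantization — voiced stops become fricatives between vowels — gives [z].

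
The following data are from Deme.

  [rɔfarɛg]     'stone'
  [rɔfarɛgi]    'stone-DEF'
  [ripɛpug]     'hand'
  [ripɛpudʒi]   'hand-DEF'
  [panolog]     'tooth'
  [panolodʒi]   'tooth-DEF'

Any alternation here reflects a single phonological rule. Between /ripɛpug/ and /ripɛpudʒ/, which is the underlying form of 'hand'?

/ripɛpudʒ/

In [ripɛpug] and [ripɛpudʒi] the final segment of 'hand' alternates: [g] ~ [dʒ].
If /g/ were underlying and a rule turned it into [dʒ] before the DEF suffix, 'stone' would also alternate; but it has [g] in both [rɔfarɛg] and [rɔfarɛgi].
So /dʒ/ is underlying, and a rule of depalatalization — palato-alveolar /dʒ/ becomes [g] when no front vowel follows — gives [g].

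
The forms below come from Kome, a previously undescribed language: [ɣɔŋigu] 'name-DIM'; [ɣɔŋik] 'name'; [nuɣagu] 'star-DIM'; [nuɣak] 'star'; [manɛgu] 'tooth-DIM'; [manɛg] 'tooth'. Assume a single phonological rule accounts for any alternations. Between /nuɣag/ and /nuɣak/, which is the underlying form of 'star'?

The root 'star' surfaces as [nuɣagu] and [nuɣak], with a stem-final [g] ~ [k] alternation.
Compare 'tooth', with invariant [g] in [manɛgu] and [manɛg]: an analysis with underlying /g/ and a rule producing [k] in isolation would wrongly predict alternation here too.
So /k/ is underlying, and a rule of intervocalic voicing — voiceless stops become voiced between vowels — gives [g].

/nuɣak/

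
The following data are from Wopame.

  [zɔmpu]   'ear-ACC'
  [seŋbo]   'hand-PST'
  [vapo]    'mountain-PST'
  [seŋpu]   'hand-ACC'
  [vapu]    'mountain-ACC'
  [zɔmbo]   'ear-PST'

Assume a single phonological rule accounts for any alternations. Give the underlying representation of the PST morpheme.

The PST suffix surfaces as [-bo] and [-po], depending on the final segment of the stem.
By contrast the ACC suffix keeps its initial [p] throughout — that segment must be underlying.
The PST suffix is therefore /-bo/ underlyingly, with post-vocalic devoicing: voiced stops become voiceless after a vowel.

/-bo/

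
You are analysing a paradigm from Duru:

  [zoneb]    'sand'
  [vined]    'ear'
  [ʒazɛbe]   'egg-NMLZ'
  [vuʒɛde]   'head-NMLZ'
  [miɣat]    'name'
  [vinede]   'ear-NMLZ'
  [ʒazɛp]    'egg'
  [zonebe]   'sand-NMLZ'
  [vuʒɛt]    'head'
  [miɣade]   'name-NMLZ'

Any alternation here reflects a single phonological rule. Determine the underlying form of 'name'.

/miɣat/

The stem for 'name' ends in [d] in [miɣade] but [t] in [miɣat].
The stem 'ear' ([vinede], [vined]) shows [d] unchanged in both environments, so [d] cannot be basic with [t] derived in isolation.
The alternation reflects intervocalic voicing: voiceless stops become voiced between vowels. /t/ is underlying.
Hence 'name' is /miɣat/ underlyingly.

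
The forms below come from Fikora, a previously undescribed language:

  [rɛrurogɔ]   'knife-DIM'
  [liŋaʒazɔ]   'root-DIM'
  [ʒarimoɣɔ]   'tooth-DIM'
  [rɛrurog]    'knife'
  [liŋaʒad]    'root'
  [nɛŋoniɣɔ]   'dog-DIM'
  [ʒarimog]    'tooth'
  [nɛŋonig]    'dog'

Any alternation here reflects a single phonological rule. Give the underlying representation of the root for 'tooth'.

In [ʒarimoɣɔ] and [ʒarimog] the final segment of 'tooth' alternates: [ɣ] ~ [g].
If /g/ were underlying and a rule turned it into [ɣ] before the DIM suffix, 'knife' would also alternate; but it has [g] in both [rɛrurogɔ] and [rɛrurog].
Therefore /ɣ/ is basic and [g] is derived by word-final hardening (voiced fricatives become stops word-finally).
So 'tooth' = /ʒarimoɣ/.

/ʒarimoɣ/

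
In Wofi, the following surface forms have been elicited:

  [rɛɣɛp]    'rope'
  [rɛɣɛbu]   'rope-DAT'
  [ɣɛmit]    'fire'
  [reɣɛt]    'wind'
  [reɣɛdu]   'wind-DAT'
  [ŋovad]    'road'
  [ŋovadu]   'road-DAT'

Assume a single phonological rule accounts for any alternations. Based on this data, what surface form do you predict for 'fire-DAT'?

[ɣɛmidu]

In [reɣɛt] and [reɣɛdu] the final segment of 'wind' alternates: [t] ~ [d].
If /d/ were underlying and a rule turned it into [t] in isolation, 'road' would also alternate; but it has [d] in both [ŋovad] and [ŋovadu].
The underlying segment must be /t/; voiceless stops become voiced between vowels, yielding [d] there.
From [ɣɛmit] the stem 'fire' is /ɣɛmit/; between vowels this yields [ɣɛmidu].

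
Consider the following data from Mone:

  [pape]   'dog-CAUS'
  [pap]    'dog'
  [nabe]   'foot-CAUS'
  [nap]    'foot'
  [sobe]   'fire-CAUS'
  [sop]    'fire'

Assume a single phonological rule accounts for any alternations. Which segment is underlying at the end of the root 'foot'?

/b/

The stem for 'foot' ends in [b] in [nabe] but [p] in [nap].
If /p/ were underlying and a rule turned it into [b] before the CAUS suffix, 'dog' would also alternate; but it has [p] in both [pape] and [pap].
The alternation reflects word-final obstruent devoicing: voiced obstruents become voiceless word-finally. /b/ is underlying.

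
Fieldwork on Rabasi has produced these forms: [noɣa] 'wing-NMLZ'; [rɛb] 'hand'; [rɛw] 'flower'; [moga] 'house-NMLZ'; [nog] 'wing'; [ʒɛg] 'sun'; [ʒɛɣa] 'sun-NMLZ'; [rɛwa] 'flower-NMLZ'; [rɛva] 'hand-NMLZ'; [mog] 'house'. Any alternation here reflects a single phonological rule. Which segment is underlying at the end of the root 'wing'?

The stem for 'wing' ends in [ɣ] in [noɣa] but [g] in [nog].
If /g/ were underlying and a rule turned it into [ɣ] before the NMLZ suffix, 'house' would also alternate; but it has [g] in both [moga] and [mog].
So /ɣ/ is underlying, and a rule of word-final hardening — voiced fricatives become stops word-finally — gives [g].

/ɣ/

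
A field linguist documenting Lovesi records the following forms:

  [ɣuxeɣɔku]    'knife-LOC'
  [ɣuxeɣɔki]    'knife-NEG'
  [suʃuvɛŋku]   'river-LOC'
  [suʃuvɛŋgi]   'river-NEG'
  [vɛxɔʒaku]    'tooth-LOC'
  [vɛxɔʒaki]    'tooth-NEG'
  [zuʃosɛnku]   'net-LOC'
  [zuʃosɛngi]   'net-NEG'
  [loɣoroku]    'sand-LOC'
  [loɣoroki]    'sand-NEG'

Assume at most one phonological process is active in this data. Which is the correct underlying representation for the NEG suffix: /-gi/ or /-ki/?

The NEG suffix surfaces as [-gi] and [-ki], depending on the final segment of the stem.
By contrast the LOC suffix keeps its initial [k] throughout — that segment must be underlying.
So the underlying form is /-gi/, and voiced stops become voiceless after a vowel.

/-gi/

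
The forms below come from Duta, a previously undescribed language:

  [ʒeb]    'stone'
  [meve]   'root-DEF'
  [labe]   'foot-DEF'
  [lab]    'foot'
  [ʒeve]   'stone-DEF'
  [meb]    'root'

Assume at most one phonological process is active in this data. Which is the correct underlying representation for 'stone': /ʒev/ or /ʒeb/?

The root 'stone' surfaces as [ʒeb] and [ʒeve], with a stem-final [b] ~ [v] alternation.
If /b/ were underlying and a rule turned it into [v] before the DEF suffix, 'foot' would also alternate; but it has [b] in both [lab] and [labe].
Therefore /v/ is basic and [b] is derived by word-final hardening (voiced fricatives become stops word-finally).

/ʒev/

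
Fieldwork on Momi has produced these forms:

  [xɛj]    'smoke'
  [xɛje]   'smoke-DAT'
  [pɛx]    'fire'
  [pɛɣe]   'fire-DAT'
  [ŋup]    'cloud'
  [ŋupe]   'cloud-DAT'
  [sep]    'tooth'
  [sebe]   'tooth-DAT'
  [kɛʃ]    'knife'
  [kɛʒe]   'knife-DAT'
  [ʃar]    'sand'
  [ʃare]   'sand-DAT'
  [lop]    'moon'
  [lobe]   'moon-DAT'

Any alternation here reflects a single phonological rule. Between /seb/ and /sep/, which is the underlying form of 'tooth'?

/seb/

'tooth' shows [p] ~ [b] at the end of the stem ([sep] vs [sebe]).
Compare 'cloud', with invariant [p] in [ŋup] and [ŋupe]: an analysis with underlying /p/ and a rule producing [b] before the DAT suffix would wrongly predict alternation here too.
Therefore /b/ is basic and [p] is derived by word-final obstruent devoicing (voiced obstruents become voiceless word-finally).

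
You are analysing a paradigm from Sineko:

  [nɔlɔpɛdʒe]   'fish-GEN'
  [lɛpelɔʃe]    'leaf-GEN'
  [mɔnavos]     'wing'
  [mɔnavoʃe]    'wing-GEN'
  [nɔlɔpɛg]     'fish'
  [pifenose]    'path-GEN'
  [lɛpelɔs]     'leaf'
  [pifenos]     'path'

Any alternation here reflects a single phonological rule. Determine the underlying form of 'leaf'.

The stem for 'leaf' ends in [ʃ] in [lɛpelɔʃe] but [s] in [lɛpelɔs].
The stem 'path' ([pifenose], [pifenos]) shows [s] unchanged in both environments, so [s] cannot be basic with [ʃ] derived before the GEN suffix.
So /ʃ/ is underlying, and a rule of depalatalization — palato-alveolar /dʒ/ and /ʃ/ become [g] and [s] when no front vowel follows — gives [s].
The underlying form of 'leaf' is therefore /lɛpelɔʃ/.

/lɛpelɔʃ/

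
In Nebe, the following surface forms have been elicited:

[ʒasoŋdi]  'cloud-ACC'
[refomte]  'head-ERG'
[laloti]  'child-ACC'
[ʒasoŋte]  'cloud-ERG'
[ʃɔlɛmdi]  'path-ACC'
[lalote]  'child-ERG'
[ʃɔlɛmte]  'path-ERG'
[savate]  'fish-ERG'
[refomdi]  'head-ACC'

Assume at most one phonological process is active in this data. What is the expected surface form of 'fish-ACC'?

The ACC morpheme has two allomorphs, [-di] and [-ti].
The ERG suffix, which begins with [t], is invariant after every stem; so [t] is not altered by any rule here.
The ACC suffix is therefore /-di/ underlyingly, with post-vocalic devoicing: voiced stops become voiceless after a vowel.
After 'fish', which ends in a vowel, the suffix surfaces as [-ti], giving [savati].

[savati]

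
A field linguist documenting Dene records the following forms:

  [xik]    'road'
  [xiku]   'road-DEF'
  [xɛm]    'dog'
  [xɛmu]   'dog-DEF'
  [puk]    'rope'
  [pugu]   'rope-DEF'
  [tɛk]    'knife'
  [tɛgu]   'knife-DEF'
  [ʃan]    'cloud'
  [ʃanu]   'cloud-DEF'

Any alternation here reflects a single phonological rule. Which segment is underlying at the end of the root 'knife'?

The stem for 'knife' ends in [k] in [tɛk] but [g] in [tɛgu].
Compare 'road', with invariant [k] in [xik] and [xiku]: an analysis with underlying /k/ and a rule producing [g] before the DEF suffix would wrongly predict alternation here too.
So /g/ is underlying, and a rule of word-final obstruent devoicing — voiced obstruents become voiceless word-finally — gives [k].

/g/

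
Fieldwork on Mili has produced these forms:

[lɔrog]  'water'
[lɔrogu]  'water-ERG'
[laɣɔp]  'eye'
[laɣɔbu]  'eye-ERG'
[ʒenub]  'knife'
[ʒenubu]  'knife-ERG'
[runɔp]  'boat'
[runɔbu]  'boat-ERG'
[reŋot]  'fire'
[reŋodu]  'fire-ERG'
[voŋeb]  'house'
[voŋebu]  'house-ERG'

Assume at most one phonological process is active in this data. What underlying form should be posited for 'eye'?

In [laɣɔp] and [laɣɔbu] the final segment of 'eye' alternates: [p] ~ [b].
But 'knife' keeps [b] in both environments ([ʒenub], [ʒenubu]), so there is no rule changing /b/ to [p] in isolation.
The underlying segment must be /p/; voiceless stops become voiced between vowels, yielding [b] there.

/laɣɔp/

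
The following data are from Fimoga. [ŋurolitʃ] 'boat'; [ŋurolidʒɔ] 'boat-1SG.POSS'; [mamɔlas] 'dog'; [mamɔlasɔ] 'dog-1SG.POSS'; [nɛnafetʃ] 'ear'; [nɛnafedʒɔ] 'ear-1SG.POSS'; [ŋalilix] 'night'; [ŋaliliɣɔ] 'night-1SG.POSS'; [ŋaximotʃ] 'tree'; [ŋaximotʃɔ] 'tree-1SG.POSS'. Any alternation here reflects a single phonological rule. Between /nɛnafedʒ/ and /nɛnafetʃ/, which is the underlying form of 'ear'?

/nɛnafedʒ/

The root 'ear' surfaces as [nɛnafetʃ] and [nɛnafedʒɔ], with a stem-final [tʃ] ~ [dʒ] alternation.
But 'tree' keeps [tʃ] in both environments ([ŋaximotʃ], [ŋaximotʃɔ]), so there is no rule changing /tʃ/ to [dʒ] before the 1SG.POSS suffix.
The alternation reflects word-final obstruent devoicing: voiced obstruents become voiceless word-finally. /dʒ/ is underlying.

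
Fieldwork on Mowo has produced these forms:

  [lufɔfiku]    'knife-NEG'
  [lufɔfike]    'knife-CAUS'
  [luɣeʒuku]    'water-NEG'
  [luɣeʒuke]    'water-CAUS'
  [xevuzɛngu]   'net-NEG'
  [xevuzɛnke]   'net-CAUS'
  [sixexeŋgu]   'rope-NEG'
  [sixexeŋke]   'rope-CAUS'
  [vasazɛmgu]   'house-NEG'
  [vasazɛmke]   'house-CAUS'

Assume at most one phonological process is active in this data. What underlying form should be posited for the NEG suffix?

The NEG suffix surfaces as [-gu] and [-ku], depending on the final segment of the stem.
The CAUS suffix, which begins with [k], is invariant after every stem; so [k] is not altered by any rule here.
So the underlying form is /-gu/, and voiced stops become voiceless after a vowel.

/-gu/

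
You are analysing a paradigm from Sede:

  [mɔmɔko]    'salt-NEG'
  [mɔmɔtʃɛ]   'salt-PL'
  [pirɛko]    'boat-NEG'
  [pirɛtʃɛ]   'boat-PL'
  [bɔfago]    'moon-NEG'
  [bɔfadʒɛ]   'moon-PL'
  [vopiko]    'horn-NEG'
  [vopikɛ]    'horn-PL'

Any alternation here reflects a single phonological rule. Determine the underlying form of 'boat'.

In [pirɛko] and [pirɛtʃɛ] the final segment of 'boat' alternates: [k] ~ [tʃ].
But 'horn' keeps [k] in both environments ([vopiko], [vopikɛ]), so there is no rule changing /k/ to [tʃ] before the PL suffix.
The underlying segment must be /tʃ/; palato-alveolar /tʃ/ and /dʒ/ become [k] and [g] when no front vowel follows, yielding [k] there.

/pirɛtʃ/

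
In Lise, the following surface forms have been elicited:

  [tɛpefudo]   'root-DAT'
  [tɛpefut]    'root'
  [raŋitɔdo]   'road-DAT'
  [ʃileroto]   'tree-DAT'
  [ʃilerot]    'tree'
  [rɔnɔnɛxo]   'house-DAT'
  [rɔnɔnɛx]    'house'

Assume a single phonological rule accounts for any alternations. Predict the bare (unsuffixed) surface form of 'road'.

[raŋitɔt]

The root 'root' surfaces as [tɛpefudo] and [tɛpefut], with a stem-final [d] ~ [t] alternation.
The stem 'tree' ([ʃileroto], [ʃilerot]) shows [t] unchanged in both environments, so [t] cannot be basic with [d] derived before the DAT suffix.
So /d/ is underlying, and a rule of word-final obstruent devoicing — voiced obstruents become voiceless word-finally — gives [t].
From [raŋitɔdo] the stem 'road' is /raŋitɔd/; word-finally this yields [raŋitɔt].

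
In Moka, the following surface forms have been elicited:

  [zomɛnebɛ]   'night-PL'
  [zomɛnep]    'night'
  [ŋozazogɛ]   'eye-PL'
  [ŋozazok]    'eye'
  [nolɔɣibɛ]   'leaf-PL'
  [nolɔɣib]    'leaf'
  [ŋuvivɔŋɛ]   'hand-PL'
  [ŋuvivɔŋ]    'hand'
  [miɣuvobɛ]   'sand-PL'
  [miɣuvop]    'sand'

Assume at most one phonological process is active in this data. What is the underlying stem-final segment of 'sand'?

/p/

'sand' shows [b] ~ [p] at the end of the stem ([miɣuvobɛ] vs [miɣuvop]).
If /b/ were underlying and a rule turned it into [p] in isolation, 'leaf' would also alternate; but it has [b] in both [nolɔɣibɛ] and [nolɔɣib].
So /p/ is underlying, and a rule of intervocalic voicing — voiceless stops become voiced between vowels — gives [b].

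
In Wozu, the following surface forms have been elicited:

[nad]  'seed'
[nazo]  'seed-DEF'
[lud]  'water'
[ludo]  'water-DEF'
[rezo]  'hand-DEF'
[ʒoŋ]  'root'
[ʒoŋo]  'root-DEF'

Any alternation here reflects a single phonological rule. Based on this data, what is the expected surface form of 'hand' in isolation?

'seed' shows [d] ~ [z] at the end of the stem ([nad] vs [nazo]).
But 'water' keeps [d] in both environments ([lud], [ludo]), so there is no rule changing /d/ to [z] before the DEF suffix.
The alternation reflects word-final hardening: voiced fricatives become stops word-finally. /z/ is underlying.
From [rezo] the stem 'hand' is /rez/; word-finally this yields [red].

[red]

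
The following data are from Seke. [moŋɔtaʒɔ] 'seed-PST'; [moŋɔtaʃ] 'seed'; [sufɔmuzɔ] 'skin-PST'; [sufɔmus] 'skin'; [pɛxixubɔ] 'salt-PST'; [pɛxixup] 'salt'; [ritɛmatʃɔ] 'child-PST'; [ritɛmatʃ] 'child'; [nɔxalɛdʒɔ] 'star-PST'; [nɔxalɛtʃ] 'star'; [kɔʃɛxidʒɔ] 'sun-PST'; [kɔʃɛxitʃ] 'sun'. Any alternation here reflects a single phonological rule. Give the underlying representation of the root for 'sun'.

/kɔʃɛxidʒ/

The root 'sun' surfaces as [kɔʃɛxidʒɔ] and [kɔʃɛxitʃ], with a stem-final [dʒ] ~ [tʃ] alternation.
Compare 'child', with invariant [tʃ] in [ritɛmatʃɔ] and [ritɛmatʃ]: an analysis with underlying /tʃ/ and a rule producing [dʒ] before the PST suffix would wrongly predict alternation here too.
The alternation reflects word-final obstruent devoicing: voiced obstruents become voiceless word-finally. /dʒ/ is underlying.
So 'sun' = /kɔʃɛxidʒ/.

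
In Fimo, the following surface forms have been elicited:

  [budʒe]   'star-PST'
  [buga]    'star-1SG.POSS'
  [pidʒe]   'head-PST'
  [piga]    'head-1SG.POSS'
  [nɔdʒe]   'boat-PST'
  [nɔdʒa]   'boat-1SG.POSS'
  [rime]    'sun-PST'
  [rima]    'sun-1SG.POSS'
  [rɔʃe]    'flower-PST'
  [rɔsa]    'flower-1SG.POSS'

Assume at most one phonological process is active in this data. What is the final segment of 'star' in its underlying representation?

The stem for 'star' ends in [dʒ] in [budʒe] but [g] in [buga].
But 'boat' keeps [dʒ] in both environments ([nɔdʒe], [nɔdʒa]), so there is no rule changing /dʒ/ to [g] before the 1SG.POSS suffix.
The underlying segment must be /g/; /g/ and /s/ become palato-alveolar [dʒ] and [ʃ] before a front vowel, yielding [dʒ] there.

/g/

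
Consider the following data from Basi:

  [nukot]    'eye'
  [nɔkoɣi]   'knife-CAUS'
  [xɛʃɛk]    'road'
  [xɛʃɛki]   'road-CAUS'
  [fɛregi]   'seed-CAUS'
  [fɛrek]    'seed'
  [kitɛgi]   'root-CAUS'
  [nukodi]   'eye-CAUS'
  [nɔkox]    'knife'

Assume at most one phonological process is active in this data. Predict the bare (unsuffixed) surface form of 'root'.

[kitɛk]

In [fɛrek] and [fɛregi] the final segment of 'seed' alternates: [k] ~ [g].
Compare 'road', with invariant [k] in [xɛʃɛk] and [xɛʃɛki]: an analysis with underlying /k/ and a rule producing [g] before the CAUS suffix would wrongly predict alternation here too.
The alternation reflects word-final obstruent devoicing: voiced obstruents become voiceless word-finally. /g/ is underlying.
The one attested form of 'root', [kitɛgi], shows underlying /kitɛg/. Applying the same rule word-finally gives [kitɛk].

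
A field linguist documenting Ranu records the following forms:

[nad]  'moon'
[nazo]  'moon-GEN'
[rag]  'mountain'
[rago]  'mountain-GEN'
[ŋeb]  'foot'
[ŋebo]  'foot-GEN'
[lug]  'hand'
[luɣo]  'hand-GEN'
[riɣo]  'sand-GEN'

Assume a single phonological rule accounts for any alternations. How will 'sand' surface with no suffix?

The root 'hand' surfaces as [lug] and [luɣo], with a stem-final [g] ~ [ɣ] alternation.
If /g/ were underlying and a rule turned it into [ɣ] before the GEN suffix, 'mountain' would also alternate; but it has [g] in both [rag] and [rago].
The underlying segment must be /ɣ/; voiced fricatives become stops word-finally, yielding [g] there.
From [riɣo] the stem 'sand' is /riɣ/; word-finally this yields [rig].

[rig]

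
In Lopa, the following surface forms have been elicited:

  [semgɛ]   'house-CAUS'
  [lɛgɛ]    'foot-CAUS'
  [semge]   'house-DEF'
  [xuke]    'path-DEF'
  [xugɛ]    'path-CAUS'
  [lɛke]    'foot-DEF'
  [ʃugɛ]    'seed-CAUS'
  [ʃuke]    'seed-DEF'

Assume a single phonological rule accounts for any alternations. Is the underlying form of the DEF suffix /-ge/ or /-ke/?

/-ke/

The DEF morpheme has two allomorphs, [-ge] and [-ke].
The CAUS suffix, which begins with [g], is invariant after every stem; so [g] is not altered by any rule here.
The DEF suffix is therefore /-ke/ underlyingly, with post-nasal voicing: voiceless stops become voiced after a nasal.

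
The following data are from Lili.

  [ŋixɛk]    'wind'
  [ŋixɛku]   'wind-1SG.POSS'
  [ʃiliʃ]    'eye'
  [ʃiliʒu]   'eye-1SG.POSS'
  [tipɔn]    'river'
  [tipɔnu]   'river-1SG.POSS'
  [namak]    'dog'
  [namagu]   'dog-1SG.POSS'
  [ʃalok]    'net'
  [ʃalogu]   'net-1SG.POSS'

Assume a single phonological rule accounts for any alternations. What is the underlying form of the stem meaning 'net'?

/ʃalog/

'net' shows [k] ~ [g] at the end of the stem ([ʃalok] vs [ʃalogu]).
If /k/ were underlying and a rule turned it into [g] before the 1SG.POSS suffix, 'wind' would also alternate; but it has [k] in both [ŋixɛk] and [ŋixɛku].
So /g/ is underlying, and a rule of word-final obstruent devoicing — voiced obstruents become voiceless word-finally — gives [k].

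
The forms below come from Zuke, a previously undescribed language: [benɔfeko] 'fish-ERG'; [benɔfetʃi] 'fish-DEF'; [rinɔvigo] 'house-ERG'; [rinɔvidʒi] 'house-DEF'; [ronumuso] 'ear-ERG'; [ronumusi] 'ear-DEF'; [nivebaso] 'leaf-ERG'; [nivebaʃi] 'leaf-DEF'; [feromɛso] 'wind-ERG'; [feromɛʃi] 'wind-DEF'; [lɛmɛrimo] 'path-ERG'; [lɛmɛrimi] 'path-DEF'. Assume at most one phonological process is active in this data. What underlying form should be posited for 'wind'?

'wind' shows [s] ~ [ʃ] at the end of the stem ([feromɛso] vs [feromɛʃi]).
But 'ear' keeps [s] in both environments ([ronumuso], [ronumusi]), so there is no rule changing /s/ to [ʃ] before the DEF suffix.
The alternation reflects depalatalization: palato-alveolar /tʃ/, /dʒ/ and /ʃ/ become [k], [g] and [s] when no front vowel follows. /ʃ/ is underlying.

/feromɛʃ/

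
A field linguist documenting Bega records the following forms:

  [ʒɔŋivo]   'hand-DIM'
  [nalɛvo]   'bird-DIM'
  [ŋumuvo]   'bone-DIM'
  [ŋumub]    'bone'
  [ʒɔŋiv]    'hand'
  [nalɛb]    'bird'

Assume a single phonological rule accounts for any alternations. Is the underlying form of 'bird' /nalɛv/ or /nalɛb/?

/nalɛb/

The root 'bird' surfaces as [nalɛb] and [nalɛvo], with a stem-final [b] ~ [v] alternation.
But 'hand' keeps [v] in both environments ([ʒɔŋiv], [ʒɔŋivo]), so there is no rule changing /v/ to [b] in isolation.
So /b/ is underlying, and a rule of intervocalic spirantization — voiced stops become fricatives between vowels — gives [v].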